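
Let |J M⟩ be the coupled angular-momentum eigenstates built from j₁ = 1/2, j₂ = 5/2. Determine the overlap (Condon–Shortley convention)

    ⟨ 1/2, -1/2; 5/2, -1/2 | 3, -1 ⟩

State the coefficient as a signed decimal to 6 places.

+√(2/3) = +0.816497

triangle: 0!·1!·5!/7! = 120/5040
(j±m)!: 0!·1!·2!·3!·2!·4! = 576
prefactor² = (2J+1)·Δ·N² = 96
  k=0: +1/(0!·0!·1!·2!·0!·3!) = 1/12
Σ = 1/12  ⇒  CG² = 96·1/12² = 2/3
CG = +√(2/3) = +0.816497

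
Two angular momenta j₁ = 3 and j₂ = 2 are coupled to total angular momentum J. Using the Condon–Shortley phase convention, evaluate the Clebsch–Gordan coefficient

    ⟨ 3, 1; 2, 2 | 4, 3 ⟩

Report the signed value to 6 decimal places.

j₁+j₂−J=1  J+j₁−j₂=5  J−j₁+j₂=3  j₁+j₂+J+1=10
(j₁±m₁, j₂±m₂, J±M) = (4,2,4,0,7,1)
P² = 10368
sum k=1..1:
  [1] −1/144 = -1/144
S = -1/144
C² = P²·S² = 1/2 ; C = -0.707107

−√(1/2) = -0.707107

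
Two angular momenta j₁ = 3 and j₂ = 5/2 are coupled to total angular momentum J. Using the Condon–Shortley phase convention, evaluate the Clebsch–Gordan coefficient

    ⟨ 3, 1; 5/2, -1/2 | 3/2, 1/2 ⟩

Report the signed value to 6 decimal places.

-0.097590

j₁+j₂−J=4  J+j₁−j₂=2  J−j₁+j₂=1  j₁+j₂+J+1=8
(j₁±m₁, j₂±m₂, J±M) = (4,2,2,3,2,1)
P² = 192/35
sum k=1..2:
  [1] −1/6 = -1/6
  [2] +1/8 = 1/8
S = -1/24
C² = P²·S² = 1/105 ; C = -0.097590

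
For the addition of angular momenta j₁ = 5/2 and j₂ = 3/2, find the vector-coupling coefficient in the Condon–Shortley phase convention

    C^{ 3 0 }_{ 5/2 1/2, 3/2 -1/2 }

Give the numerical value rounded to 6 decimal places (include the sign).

+0.447214  (= +√(1/5))

j₁+j₂−J=1  J+j₁−j₂=4  J−j₁+j₂=2  j₁+j₂+J+1=8
(j₁±m₁, j₂±m₂, J±M) = (3,2,1,2,3,3)
P² = 36/5
sum k=0..1:
  [0] +1/4 = 1/4
  [1] −1/12 = -1/12
S = 1/6
C² = P²·S² = 1/5 ; C = +0.447214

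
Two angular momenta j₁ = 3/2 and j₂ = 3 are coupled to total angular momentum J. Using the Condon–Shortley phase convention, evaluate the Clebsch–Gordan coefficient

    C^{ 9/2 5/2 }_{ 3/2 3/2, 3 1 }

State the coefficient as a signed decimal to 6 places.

+√(5/12) ≈ +0.645497

√[10·0!3!6!/10! · 3!0!4!2!7!2!] = √(34560)
  +(−1)^0/∏(0,0,0,4,3,2)! = 1/288  (running 1/288)
⟨..|..⟩ = √(34560)·(1/288) = +0.645497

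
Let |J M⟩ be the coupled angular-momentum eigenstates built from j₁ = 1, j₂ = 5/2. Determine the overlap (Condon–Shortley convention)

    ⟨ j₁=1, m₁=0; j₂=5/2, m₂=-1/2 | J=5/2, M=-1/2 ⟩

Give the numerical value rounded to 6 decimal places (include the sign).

+0.169031  (= +√(1/35))

triangle: 1!×1!×4!/7! = 24/5040
(j±m)!: 1!×1!×2!×3!×2!×3! = 144
prefactor² = (2J+1)×Δ×N² = 144/35
  k=0: +1/(0!×1!×1!×2!×0!×2!) = 1/4
  k=1: −1/(1!×0!×0!×1!×1!×3!) = -1/6
Σ = 1/12  ⇒  CG² = 144/35×1/12² = 1/35
CG = +√(1/35) = +0.169031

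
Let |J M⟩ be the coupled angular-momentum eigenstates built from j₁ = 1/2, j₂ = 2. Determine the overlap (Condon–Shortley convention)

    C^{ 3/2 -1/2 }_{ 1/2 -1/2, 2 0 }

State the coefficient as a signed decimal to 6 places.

-0.632456

√[4·1!0!3!/5! · 0!1!2!2!1!2!] = √(8/5)
  +(−1)^1/∏(1,0,0,1,0,2)! = -1/2  (running -1/2)
⟨..|..⟩ = √(8/5)·(-1/2) = -0.632456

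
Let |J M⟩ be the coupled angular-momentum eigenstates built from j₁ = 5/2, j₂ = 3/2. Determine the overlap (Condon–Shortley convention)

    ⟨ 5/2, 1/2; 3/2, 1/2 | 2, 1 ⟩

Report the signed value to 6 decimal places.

-0.545545  (= −√(25/84))

j₁+j₂−J=2  J+j₁−j₂=3  J−j₁+j₂=1  j₁+j₂+J+1=7
(j₁±m₁, j₂±m₂, J±M) = (3,2,2,1,3,1)
P² = 12/7
sum k=1..2:
  [1] −1/2 = -1/2
  [2] +1/12 = 1/12
S = -5/12
C² = P²·S² = 25/84 ; C = -0.545545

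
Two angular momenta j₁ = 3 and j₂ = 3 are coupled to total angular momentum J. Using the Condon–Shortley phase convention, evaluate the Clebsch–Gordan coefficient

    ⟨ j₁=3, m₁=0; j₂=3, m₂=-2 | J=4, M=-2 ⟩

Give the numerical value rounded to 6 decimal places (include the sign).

√[9·2!4!4!/11! · 3!3!1!5!2!6!] = √(124416/77)
  +(−1)^0/∏(0,2,3,1,1,3)! = 1/72  (running 1/72)
  +(−1)^1/∏(1,1,2,0,2,4)! = -1/96  (running 1/288)
⟨..|..⟩ = √(124416/77)·(1/288) = +0.139573

+0.139573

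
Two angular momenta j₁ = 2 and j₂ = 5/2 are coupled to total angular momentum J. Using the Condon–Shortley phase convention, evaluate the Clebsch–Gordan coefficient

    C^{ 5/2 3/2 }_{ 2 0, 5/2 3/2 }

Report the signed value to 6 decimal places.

−√(1/70) ≈ -0.119523

triangle: 2!·2!·3!/8! = 24/40320
(j±m)!: 2!·2!·4!·1!·4!·1! = 2304
prefactor² = (2J+1)·Δ·N² = 288/35
  k=1: −1/(1!·1!·1!·3!·1!·0!) = -1/6
  k=2: +1/(2!·0!·0!·2!·2!·1!) = 1/8
Σ = -1/24  ⇒  CG² = 288/35·(-1/24)² = 1/70
CG = −√(1/70) = -0.119523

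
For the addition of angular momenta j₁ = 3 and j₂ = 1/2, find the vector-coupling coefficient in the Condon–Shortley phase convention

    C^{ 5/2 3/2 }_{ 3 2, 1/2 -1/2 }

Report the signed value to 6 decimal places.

j₁+j₂−J=1  J+j₁−j₂=5  J−j₁+j₂=0  j₁+j₂+J+1=7
(j₁±m₁, j₂±m₂, J±M) = (5,1,0,1,4,1)
P² = 2880/7
sum k=0..0:
  [0] +1/24 = 1/24
S = 1/24
C² = P²·S² = 5/7 ; C = +0.845154

+0.845154  (= +√(5/7))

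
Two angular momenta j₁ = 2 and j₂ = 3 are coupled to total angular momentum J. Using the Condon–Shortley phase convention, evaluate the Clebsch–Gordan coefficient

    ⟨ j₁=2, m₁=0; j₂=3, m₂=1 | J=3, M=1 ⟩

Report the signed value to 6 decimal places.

-0.387298

j₁+j₂−J=2  J+j₁−j₂=2  J−j₁+j₂=4  j₁+j₂+J+1=9
(j₁±m₁, j₂±m₂, J±M) = (2,2,4,2,4,2)
P² = 256/15
sum k=0..2:
  [0] +1/96 = 1/96
  [1] −1/6 = -1/6
  [2] +1/16 = 1/16
S = -3/32
C² = P²·S² = 3/20 ; C = -0.387298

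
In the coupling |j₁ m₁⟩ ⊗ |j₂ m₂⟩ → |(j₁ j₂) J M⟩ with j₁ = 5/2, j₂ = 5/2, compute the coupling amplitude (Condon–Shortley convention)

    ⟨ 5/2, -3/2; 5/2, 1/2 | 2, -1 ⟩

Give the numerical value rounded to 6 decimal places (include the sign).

+√(1/7) ≈ +0.377964

triangle: 3!*2!*2!/8! = 24/40320
(j±m)!: 1!*4!*3!*2!*1!*3! = 1728
prefactor² = (2J+1)*Δ*N² = 36/7
  k=2: +1/(2!*1!*2!*1!*0!*1!) = 1/4
  k=3: −1/(3!*0!*1!*0!*1!*2!) = -1/12
Σ = 1/6  ⇒  CG² = 36/7*1/6² = 1/7
CG = +√(1/7) = +0.377964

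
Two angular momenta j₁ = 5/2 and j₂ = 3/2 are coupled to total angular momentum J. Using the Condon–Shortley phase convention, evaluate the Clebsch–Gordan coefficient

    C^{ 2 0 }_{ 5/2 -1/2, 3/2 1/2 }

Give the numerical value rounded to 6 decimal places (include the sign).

j₁+j₂−J=2  J+j₁−j₂=3  J−j₁+j₂=1  j₁+j₂+J+1=7
(j₁±m₁, j₂±m₂, J±M) = (2,3,2,1,2,2)
P² = 8/7
sum k=1..2:
  [1] −1/2 = -1/2
  [2] +1/4 = 1/4
S = -1/4
C² = P²·S² = 1/14 ; C = -0.267261

-0.267261  (= −√(1/14))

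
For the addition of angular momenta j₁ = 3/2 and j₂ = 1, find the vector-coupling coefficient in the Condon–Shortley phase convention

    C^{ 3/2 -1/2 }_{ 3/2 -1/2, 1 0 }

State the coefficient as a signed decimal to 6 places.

triangle: 1!×2!×1!/5! = 2/120
(j±m)!: 1!×2!×1!×1!×1!×2! = 4
prefactor² = (2J+1)×Δ×N² = 4/15
  k=0: +1/(0!×1!×2!×1!×0!×0!) = 1/2
  k=1: −1/(1!×0!×1!×0!×1!×1!) = -1
Σ = -1/2  ⇒  CG² = 4/15×(-1/2)² = 1/15
CG = −√(1/15) = -0.258199

−√(1/15) = -0.258199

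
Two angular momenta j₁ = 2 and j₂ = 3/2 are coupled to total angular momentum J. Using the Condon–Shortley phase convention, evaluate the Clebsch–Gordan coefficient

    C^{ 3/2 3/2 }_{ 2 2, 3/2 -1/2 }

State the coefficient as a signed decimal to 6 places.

√[4·2!2!1!/6! · 4!0!1!2!3!0!] = √(32/5)
  +(−1)^0/∏(0,2,0,1,2,0)! = 1/4  (running 1/4)
⟨..|..⟩ = √(32/5)·(1/4) = +0.632456

+√(2/5) = +0.632456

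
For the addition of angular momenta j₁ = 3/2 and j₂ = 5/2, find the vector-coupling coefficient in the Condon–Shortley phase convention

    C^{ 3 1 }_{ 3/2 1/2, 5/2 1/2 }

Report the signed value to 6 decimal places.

+√(1/60) ≈ +0.129099

triangle: 1!*2!*4!/8! = 48/40320
(j±m)!: 2!*1!*3!*2!*4!*2! = 1152
prefactor² = (2J+1)*Δ*N² = 48/5
  k=0: +1/(0!*1!*1!*3!*1!*1!) = 1/6
  k=1: −1/(1!*0!*0!*2!*2!*2!) = -1/8
Σ = 1/24  ⇒  CG² = 48/5*1/24² = 1/60
CG = +√(1/60) = +0.129099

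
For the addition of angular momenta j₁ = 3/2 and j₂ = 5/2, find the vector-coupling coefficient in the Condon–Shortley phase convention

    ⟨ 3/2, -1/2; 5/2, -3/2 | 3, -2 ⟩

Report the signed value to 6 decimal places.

+0.288675  (= +√(1/12))

j₁+j₂−J=1  J+j₁−j₂=2  J−j₁+j₂=4  j₁+j₂+J+1=8
(j₁±m₁, j₂±m₂, J±M) = (1,2,1,4,1,5)
P² = 48
sum k=0..1:
  [0] +1/12 = 1/12
  [1] −1/24 = -1/24
S = 1/24
C² = P²·S² = 1/12 ; C = +0.288675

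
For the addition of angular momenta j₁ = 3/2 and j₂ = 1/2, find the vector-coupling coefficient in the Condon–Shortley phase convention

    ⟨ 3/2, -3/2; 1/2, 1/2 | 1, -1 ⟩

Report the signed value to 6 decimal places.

√[3·1!2!0!/4! · 0!3!1!0!0!2!] = √(3)
  +(−1)^1/∏(1,0,2,0,0,0)! = -1/2  (running -1/2)
⟨..|..⟩ = √(3)·(-1/2) = -0.866025

−√(3/4) ≈ -0.866025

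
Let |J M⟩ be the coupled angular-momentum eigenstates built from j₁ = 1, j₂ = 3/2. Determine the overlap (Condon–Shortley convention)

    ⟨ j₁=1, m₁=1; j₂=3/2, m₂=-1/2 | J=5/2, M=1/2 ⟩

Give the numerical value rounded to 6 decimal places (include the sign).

+√(3/10) ≈ +0.547723

triangle: 0!*2!*3!/6! = 12/720
(j±m)!: 2!*0!*1!*2!*3!*2! = 48
prefactor² = (2J+1)*Δ*N² = 24/5
  k=0: +1/(0!*0!*0!*1!*2!*2!) = 1/4
Σ = 1/4  ⇒  CG² = 24/5*1/4² = 3/10
CG = +√(3/10) = +0.547723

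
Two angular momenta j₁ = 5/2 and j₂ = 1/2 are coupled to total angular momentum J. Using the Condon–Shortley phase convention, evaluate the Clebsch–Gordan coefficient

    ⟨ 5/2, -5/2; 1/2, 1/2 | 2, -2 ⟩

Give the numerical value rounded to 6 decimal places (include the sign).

triangle: 1!*4!*0!/6! = 24/720
(j±m)!: 0!*5!*1!*0!*0!*4! = 2880
prefactor² = (2J+1)*Δ*N² = 480
  k=1: −1/(1!*0!*4!*0!*0!*0!) = -1/24
Σ = -1/24  ⇒  CG² = 480*(-1/24)² = 5/6
CG = −√(5/6) = -0.912871

-0.912871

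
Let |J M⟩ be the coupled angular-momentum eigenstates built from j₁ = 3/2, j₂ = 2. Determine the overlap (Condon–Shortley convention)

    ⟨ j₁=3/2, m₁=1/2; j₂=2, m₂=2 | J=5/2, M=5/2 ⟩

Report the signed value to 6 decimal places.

√[6·1!2!3!/7! · 2!1!4!0!5!0!] = √(576/7)
  +(−1)^1/∏(1,0,0,3,2,0)! = -1/12  (running -1/12)
⟨..|..⟩ = √(576/7)·(-1/12) = -0.755929

−√(4/7) ≈ -0.755929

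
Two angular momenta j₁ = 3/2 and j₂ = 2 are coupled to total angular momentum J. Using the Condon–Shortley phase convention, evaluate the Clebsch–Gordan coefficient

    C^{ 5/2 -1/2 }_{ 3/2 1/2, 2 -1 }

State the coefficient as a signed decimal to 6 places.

+0.597614  (= +√(5/14))

√[6·1!2!3!/7! · 2!1!1!3!2!3!] = √(72/35)
  +(−1)^0/∏(0,1,1,1,1,2)! = 1/2  (running 1/2)
  +(−1)^1/∏(1,0,0,0,2,3)! = -1/12  (running 5/12)
⟨..|..⟩ = √(72/35)·(5/12) = +0.597614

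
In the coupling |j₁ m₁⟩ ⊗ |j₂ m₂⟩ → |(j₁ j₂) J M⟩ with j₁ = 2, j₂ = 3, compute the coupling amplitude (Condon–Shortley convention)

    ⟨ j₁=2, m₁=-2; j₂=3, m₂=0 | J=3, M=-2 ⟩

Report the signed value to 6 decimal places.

+0.577350  (= +√(1/3))

√[7·2!2!4!/9! · 0!4!3!3!1!5!] = √(192)
  +(−1)^2/∏(2,0,2,1,0,3)! = 1/24  (running 1/24)
⟨..|..⟩ = √(192)·(1/24) = +0.577350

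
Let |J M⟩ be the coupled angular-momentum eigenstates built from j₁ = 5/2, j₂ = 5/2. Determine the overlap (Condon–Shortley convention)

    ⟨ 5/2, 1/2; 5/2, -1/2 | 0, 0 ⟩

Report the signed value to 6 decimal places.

+0.408248  (= +√(1/6))

j₁+j₂−J=5  J+j₁−j₂=0  J−j₁+j₂=0  j₁+j₂+J+1=6
(j₁±m₁, j₂±m₂, J±M) = (3,2,2,3,0,0)
P² = 24
sum k=2..2:
  [2] +1/12 = 1/12
S = 1/12
C² = P²·S² = 1/6 ; C = +0.408248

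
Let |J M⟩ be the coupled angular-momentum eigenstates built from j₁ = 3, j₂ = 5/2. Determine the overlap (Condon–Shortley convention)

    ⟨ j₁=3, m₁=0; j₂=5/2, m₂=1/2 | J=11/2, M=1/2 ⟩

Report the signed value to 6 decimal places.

+0.657952

√[12·0!6!5!/12! · 3!3!3!2!6!5!] = √(6220800/77)
  +(−1)^0/∏(0,0,3,3,3,2)! = 1/432  (running 1/432)
⟨..|..⟩ = √(6220800/77)·(1/432) = +0.657952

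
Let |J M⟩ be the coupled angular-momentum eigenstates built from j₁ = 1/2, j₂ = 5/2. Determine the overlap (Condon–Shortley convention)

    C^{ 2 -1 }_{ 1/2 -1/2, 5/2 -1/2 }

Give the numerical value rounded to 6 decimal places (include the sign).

-0.577350  (= −√(1/3))

j₁+j₂−J=1  J+j₁−j₂=0  J−j₁+j₂=4  j₁+j₂+J+1=6
(j₁±m₁, j₂±m₂, J±M) = (0,1,2,3,1,3)
P² = 12
sum k=1..1:
  [1] −1/6 = -1/6
S = -1/6
C² = P²·S² = 1/3 ; C = -0.577350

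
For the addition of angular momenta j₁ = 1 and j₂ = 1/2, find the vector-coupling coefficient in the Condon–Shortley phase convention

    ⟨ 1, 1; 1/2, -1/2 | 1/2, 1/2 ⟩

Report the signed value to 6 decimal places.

j₁+j₂−J=1  J+j₁−j₂=1  J−j₁+j₂=0  j₁+j₂+J+1=3
(j₁±m₁, j₂±m₂, J±M) = (2,0,0,1,1,0)
P² = 2/3
sum k=0..0:
  [0] +1/1 = 1
S = 1
C² = P²·S² = 2/3 ; C = +0.816497

+√(2/3) ≈ +0.816497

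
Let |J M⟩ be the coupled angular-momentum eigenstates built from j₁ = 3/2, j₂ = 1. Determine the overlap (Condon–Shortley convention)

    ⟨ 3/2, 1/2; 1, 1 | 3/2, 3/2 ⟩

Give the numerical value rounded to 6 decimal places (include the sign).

−√(2/5) ≈ -0.632456

triangle: 1!*2!*1!/5! = 2/120
(j±m)!: 2!*1!*2!*0!*3!*0! = 24
prefactor² = (2J+1)*Δ*N² = 8/5
  k=1: −1/(1!*0!*0!*1!*2!*0!) = -1/2
Σ = -1/2  ⇒  CG² = 8/5*(-1/2)² = 2/5
CG = −√(2/5) = -0.632456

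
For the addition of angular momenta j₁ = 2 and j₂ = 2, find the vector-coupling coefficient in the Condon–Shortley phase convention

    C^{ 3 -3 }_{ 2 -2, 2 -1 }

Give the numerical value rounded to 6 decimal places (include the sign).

triangle: 1!·3!·3!/8! = 36/40320
(j±m)!: 0!·4!·1!·3!·0!·6! = 103680
prefactor² = (2J+1)·Δ·N² = 648
  k=1: −1/(1!·0!·3!·0!·0!·3!) = -1/36
Σ = -1/36  ⇒  CG² = 648·(-1/36)² = 1/2
CG = −√(1/2) = -0.707107

−√(1/2) ≈ -0.707107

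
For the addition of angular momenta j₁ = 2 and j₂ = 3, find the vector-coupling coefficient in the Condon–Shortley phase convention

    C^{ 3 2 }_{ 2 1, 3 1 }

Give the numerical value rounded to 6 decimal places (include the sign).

−√(1/4) = -0.500000

√[7·2!2!4!/9! · 3!1!4!2!5!1!] = √(64)
  +(−1)^0/∏(0,2,1,4,1,0)! = 1/48  (running 1/48)
  +(−1)^1/∏(1,1,0,3,2,1)! = -1/12  (running -1/16)
⟨..|..⟩ = √(64)·(-1/16) = -0.500000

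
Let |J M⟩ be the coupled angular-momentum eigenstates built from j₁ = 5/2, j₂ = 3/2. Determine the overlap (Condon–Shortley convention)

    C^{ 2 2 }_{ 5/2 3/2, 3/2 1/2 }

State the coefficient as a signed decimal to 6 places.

−√(8/21) = -0.617213

triangle: 2!·3!·1!/7! = 12/5040
(j±m)!: 4!·1!·2!·1!·4!·0! = 1152
prefactor² = (2J+1)·Δ·N² = 96/7
  k=1: −1/(1!·1!·0!·1!·3!·0!) = -1/6
Σ = -1/6  ⇒  CG² = 96/7·(-1/6)² = 8/21
CG = −√(8/21) = -0.617213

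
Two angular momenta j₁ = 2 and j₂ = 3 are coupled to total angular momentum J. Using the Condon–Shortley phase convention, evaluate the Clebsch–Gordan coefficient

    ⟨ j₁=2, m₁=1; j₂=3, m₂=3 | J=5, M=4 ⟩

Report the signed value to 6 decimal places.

+0.632456

√[11·0!4!6!/11! · 3!1!6!0!9!1!] = √(7464960)
  +(−1)^0/∏(0,0,1,6,3,0)! = 1/4320  (running 1/4320)
⟨..|..⟩ = √(7464960)·(1/4320) = +0.632456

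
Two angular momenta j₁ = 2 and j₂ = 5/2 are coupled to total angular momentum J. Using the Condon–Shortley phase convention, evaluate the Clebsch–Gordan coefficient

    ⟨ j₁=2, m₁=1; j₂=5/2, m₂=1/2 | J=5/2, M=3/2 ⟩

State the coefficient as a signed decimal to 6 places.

j₁+j₂−J=2  J+j₁−j₂=2  J−j₁+j₂=3  j₁+j₂+J+1=8
(j₁±m₁, j₂±m₂, J±M) = (3,1,3,2,4,1)
P² = 216/35
sum k=0..1:
  [0] +1/12 = 1/12
  [1] −1/4 = -1/4
S = -1/6
C² = P²·S² = 6/35 ; C = -0.414039

−√(6/35) = -0.414039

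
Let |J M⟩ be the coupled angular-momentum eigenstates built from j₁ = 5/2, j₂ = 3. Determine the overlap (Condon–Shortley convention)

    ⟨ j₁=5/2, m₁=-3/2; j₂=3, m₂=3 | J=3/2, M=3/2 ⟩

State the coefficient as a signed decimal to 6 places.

+√(3/14) ≈ +0.462910

√[4·4!1!2!/8! · 1!4!6!0!3!0!] = √(3456/7)
  +(−1)^4/∏(4,0,0,2,1,0)! = 1/48  (running 1/48)
⟨..|..⟩ = √(3456/7)·(1/48) = +0.462910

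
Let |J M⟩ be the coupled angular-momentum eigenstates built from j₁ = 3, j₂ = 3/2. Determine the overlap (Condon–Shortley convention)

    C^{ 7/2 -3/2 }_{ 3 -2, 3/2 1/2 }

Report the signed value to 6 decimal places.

j₁+j₂−J=1  J+j₁−j₂=5  J−j₁+j₂=2  j₁+j₂+J+1=9
(j₁±m₁, j₂±m₂, J±M) = (1,5,2,1,2,5)
P² = 6400/21
sum k=0..1:
  [0] +1/240 = 1/240
  [1] −1/24 = -1/24
S = -3/80
C² = P²·S² = 3/7 ; C = -0.654654

-0.654654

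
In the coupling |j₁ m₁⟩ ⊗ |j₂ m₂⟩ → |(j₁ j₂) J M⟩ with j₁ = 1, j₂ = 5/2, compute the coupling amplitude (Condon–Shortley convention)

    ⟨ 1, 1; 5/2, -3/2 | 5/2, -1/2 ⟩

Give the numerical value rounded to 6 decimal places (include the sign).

√[6·1!1!4!/7! · 2!0!1!4!2!3!] = √(576/35)
  +(−1)^0/∏(0,1,0,1,1,3)! = 1/6  (running 1/6)
⟨..|..⟩ = √(576/35)·(1/6) = +0.676123

+√(16/35) ≈ +0.676123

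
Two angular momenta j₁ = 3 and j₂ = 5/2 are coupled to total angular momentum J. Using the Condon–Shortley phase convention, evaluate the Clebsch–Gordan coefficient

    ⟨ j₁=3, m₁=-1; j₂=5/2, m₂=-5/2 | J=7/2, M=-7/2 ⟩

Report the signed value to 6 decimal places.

√[8·2!4!3!/10! · 2!4!0!5!0!7!] = √(18432)
  +(−1)^0/∏(0,2,4,0,0,3)! = 1/288  (running 1/288)
⟨..|..⟩ = √(18432)·(1/288) = +0.471405

+0.471405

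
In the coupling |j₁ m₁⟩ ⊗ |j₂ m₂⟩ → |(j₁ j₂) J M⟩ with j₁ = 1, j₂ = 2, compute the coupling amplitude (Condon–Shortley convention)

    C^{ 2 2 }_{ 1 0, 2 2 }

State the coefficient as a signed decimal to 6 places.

-0.816497

triangle: 1!·1!·3!/6! = 6/720
(j±m)!: 1!·1!·4!·0!·4!·0! = 576
prefactor² = (2J+1)·Δ·N² = 24
  k=1: −1/(1!·0!·0!·3!·1!·0!) = -1/6
Σ = -1/6  ⇒  CG² = 24·(-1/6)² = 2/3
CG = −√(2/3) = -0.816497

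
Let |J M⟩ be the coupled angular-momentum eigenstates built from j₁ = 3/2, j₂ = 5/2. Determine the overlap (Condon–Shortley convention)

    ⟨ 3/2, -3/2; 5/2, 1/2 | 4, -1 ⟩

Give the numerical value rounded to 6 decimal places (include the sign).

j₁+j₂−J=0  J+j₁−j₂=3  J−j₁+j₂=5  j₁+j₂+J+1=9
(j₁±m₁, j₂±m₂, J±M) = (0,3,3,2,3,5)
P² = 6480/7
sum k=0..0:
  [0] +1/72 = 1/72
S = 1/72
C² = P²·S² = 5/28 ; C = +0.422577

+0.422577  (= +√(5/28))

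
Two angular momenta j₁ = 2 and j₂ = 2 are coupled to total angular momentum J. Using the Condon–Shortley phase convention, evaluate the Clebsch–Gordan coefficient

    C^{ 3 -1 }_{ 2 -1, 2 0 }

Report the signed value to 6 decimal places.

-0.447214

√[7·1!3!3!/8! · 1!3!2!2!2!4!] = √(36/5)
  +(−1)^0/∏(0,1,3,2,0,1)! = 1/12  (running 1/12)
  +(−1)^1/∏(1,0,2,1,1,2)! = -1/4  (running -1/6)
⟨..|..⟩ = √(36/5)·(-1/6) = -0.447214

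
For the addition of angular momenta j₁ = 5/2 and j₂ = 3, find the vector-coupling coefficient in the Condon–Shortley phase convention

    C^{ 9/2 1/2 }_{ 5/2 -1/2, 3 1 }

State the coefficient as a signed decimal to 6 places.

j₁+j₂−J=1  J+j₁−j₂=4  J−j₁+j₂=5  j₁+j₂+J+1=11
(j₁±m₁, j₂±m₂, J±M) = (2,3,4,2,5,4)
P² = 92160/77
sum k=0..1:
  [0] +1/144 = 1/144
  [1] −1/48 = -1/48
S = -1/72
C² = P²·S² = 160/693 ; C = -0.480500

−√(160/693) = -0.480500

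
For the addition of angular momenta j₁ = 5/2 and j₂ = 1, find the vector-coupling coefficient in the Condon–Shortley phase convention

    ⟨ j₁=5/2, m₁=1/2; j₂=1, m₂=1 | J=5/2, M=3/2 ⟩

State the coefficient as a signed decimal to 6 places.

-0.676123  (= −√(16/35))

√[6·1!4!1!/7! · 3!2!2!0!4!1!] = √(576/35)
  +(−1)^1/∏(1,0,1,1,3,0)! = -1/6  (running -1/6)
⟨..|..⟩ = √(576/35)·(-1/6) = -0.676123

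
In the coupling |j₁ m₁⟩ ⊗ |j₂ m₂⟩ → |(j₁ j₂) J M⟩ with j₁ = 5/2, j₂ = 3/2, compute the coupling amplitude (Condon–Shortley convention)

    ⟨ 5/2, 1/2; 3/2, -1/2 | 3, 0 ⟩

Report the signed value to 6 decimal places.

+0.447214  (= +√(1/5))

j₁+j₂−J=1  J+j₁−j₂=4  J−j₁+j₂=2  j₁+j₂+J+1=8
(j₁±m₁, j₂±m₂, J±M) = (3,2,1,2,3,3)
P² = 36/5
sum k=0..1:
  [0] +1/4 = 1/4
  [1] −1/12 = -1/12
S = 1/6
C² = P²·S² = 1/5 ; C = +0.447214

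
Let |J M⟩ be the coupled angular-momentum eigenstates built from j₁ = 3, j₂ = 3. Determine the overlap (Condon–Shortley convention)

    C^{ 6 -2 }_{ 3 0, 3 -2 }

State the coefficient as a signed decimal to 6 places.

+√(8/33) ≈ +0.492366

√[13·0!6!6!/13! · 3!3!1!5!4!8!] = √(49766400/11)
  +(−1)^0/∏(0,0,3,1,3,5)! = 1/4320  (running 1/4320)
⟨..|..⟩ = √(49766400/11)·(1/4320) = +0.492366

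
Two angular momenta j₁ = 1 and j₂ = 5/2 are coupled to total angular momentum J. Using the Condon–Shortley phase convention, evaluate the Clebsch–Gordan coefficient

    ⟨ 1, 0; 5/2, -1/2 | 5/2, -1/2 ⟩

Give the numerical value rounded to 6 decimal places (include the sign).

+√(1/35) = +0.169031

j₁+j₂−J=1  J+j₁−j₂=1  J−j₁+j₂=4  j₁+j₂+J+1=7
(j₁±m₁, j₂±m₂, J±M) = (1,1,2,3,2,3)
P² = 144/35
sum k=0..1:
  [0] +1/4 = 1/4
  [1] −1/6 = -1/6
S = 1/12
C² = P²·S² = 1/35 ; C = +0.169031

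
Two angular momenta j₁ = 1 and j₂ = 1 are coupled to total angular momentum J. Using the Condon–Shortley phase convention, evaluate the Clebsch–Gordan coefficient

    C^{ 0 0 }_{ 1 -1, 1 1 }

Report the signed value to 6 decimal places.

√[1·2!0!0!/3! · 0!2!2!0!0!0!] = √(4/3)
  +(−1)^2/∏(2,0,0,0,0,0)! = 1/2  (running 1/2)
⟨..|..⟩ = √(4/3)·(1/2) = +0.577350

+√(1/3) ≈ +0.577350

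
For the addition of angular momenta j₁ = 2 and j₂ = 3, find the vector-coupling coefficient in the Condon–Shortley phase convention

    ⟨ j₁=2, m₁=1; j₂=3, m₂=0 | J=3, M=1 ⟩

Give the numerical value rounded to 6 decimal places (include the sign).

√[7·2!2!4!/9! · 3!1!3!3!4!2!] = √(96/5)
  +(−1)^0/∏(0,2,1,3,1,1)! = 1/12  (running 1/12)
  +(−1)^1/∏(1,1,0,2,2,2)! = -1/8  (running -1/24)
⟨..|..⟩ = √(96/5)·(-1/24) = -0.182574

−√(1/30) ≈ -0.182574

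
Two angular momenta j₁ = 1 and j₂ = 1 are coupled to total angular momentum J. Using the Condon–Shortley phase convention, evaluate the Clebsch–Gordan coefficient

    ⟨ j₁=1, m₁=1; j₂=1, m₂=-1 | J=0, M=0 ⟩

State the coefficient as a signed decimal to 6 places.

j₁+j₂−J=2  J+j₁−j₂=0  J−j₁+j₂=0  j₁+j₂+J+1=3
(j₁±m₁, j₂±m₂, J±M) = (2,0,0,2,0,0)
P² = 4/3
sum k=0..0:
  [0] +1/2 = 1/2
S = 1/2
C² = P²·S² = 1/3 ; C = +0.577350

+0.577350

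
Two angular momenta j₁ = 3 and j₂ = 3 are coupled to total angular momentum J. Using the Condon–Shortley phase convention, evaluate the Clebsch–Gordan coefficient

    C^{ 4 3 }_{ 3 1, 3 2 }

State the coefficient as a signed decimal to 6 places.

-0.301511  (= −√(1/11))

triangle: 2!*4!*4!/11! = 1152/39916800
(j±m)!: 4!*2!*5!*1!*7!*1! = 29030400
prefactor² = (2J+1)*Δ*N² = 82944/11
  k=1: −1/(1!*1!*1!*4!*3!*0!) = -1/144
  k=2: +1/(2!*0!*0!*3!*4!*1!) = 1/288
Σ = -1/288  ⇒  CG² = 82944/11*(-1/288)² = 1/11
CG = −√(1/11) = -0.301511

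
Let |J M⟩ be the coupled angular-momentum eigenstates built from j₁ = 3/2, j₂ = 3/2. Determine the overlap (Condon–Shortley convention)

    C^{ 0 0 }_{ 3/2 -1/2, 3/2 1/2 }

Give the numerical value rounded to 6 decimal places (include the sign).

+0.500000

√[1·3!0!0!/4! · 1!2!2!1!0!0!] = √(1)
  +(−1)^2/∏(2,1,0,0,0,0)! = 1/2  (running 1/2)
⟨..|..⟩ = √(1)·(1/2) = +0.500000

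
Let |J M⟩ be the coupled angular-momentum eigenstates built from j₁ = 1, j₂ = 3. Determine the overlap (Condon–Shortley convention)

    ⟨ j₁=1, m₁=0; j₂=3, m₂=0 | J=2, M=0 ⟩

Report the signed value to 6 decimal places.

√[5·2!0!4!/7! · 1!1!3!3!2!2!] = √(48/7)
  +(−1)^1/∏(1,1,0,2,0,2)! = -1/4  (running -1/4)
⟨..|..⟩ = √(48/7)·(-1/4) = -0.654654

-0.654654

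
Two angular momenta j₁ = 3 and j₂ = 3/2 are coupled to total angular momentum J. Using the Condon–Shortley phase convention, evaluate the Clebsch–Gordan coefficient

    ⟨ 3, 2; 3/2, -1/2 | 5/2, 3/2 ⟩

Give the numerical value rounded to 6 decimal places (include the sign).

+0.267261  (= +√(1/14))

triangle: 2!*4!*1!/8! = 48/40320
(j±m)!: 5!*1!*1!*2!*4!*1! = 5760
prefactor² = (2J+1)*Δ*N² = 288/7
  k=0: +1/(0!*2!*1!*1!*3!*0!) = 1/12
  k=1: −1/(1!*1!*0!*0!*4!*1!) = -1/24
Σ = 1/24  ⇒  CG² = 288/7*1/24² = 1/14
CG = +√(1/14) = +0.267261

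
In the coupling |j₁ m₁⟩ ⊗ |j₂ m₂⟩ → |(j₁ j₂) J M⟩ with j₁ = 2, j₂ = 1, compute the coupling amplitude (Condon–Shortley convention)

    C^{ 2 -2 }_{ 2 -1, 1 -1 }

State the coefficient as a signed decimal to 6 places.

j₁+j₂−J=1  J+j₁−j₂=3  J−j₁+j₂=1  j₁+j₂+J+1=6
(j₁±m₁, j₂±m₂, J±M) = (1,3,0,2,0,4)
P² = 12
sum k=0..0:
  [0] +1/6 = 1/6
S = 1/6
C² = P²·S² = 1/3 ; C = +0.577350

+0.577350  (= +√(1/3))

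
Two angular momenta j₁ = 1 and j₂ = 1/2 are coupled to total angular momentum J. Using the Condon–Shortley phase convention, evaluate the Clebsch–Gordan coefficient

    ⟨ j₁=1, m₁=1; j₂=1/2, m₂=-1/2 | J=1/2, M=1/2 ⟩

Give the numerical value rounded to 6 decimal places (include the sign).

√[2·1!1!0!/3! · 2!0!0!1!1!0!] = √(2/3)
  +(−1)^0/∏(0,1,0,0,1,0)! = 1  (running 1)
⟨..|..⟩ = √(2/3)·(1) = +0.816497

+√(2/3) ≈ +0.816497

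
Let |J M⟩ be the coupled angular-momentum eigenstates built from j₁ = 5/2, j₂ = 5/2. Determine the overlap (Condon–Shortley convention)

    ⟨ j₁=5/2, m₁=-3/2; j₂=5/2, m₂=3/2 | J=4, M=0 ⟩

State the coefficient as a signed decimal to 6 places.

−√(9/28) = -0.566947

√[9·1!4!4!/10! · 1!4!4!1!4!4!] = √(82944/175)
  +(−1)^0/∏(0,1,4,4,0,0)! = 1/576  (running 1/576)
  +(−1)^1/∏(1,0,3,3,1,1)! = -1/36  (running -5/192)
⟨..|..⟩ = √(82944/175)·(-5/192) = -0.566947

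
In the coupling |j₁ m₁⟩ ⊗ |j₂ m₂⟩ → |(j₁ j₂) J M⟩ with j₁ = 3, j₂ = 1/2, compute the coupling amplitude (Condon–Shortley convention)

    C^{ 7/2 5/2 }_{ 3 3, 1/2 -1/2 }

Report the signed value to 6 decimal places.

triangle: 0!·6!·1!/8! = 720/40320
(j±m)!: 6!·0!·0!·1!·6!·1! = 518400
prefactor² = (2J+1)·Δ·N² = 518400/7
  k=0: +1/(0!·0!·0!·0!·6!·1!) = 1/720
Σ = 1/720  ⇒  CG² = 518400/7·1/720² = 1/7
CG = +√(1/7) = +0.377964

+√(1/7) ≈ +0.377964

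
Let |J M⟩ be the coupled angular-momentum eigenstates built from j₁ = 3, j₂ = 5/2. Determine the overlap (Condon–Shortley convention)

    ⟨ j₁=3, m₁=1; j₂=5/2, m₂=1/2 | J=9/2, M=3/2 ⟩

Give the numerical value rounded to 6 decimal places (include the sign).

√[10·1!5!4!/11! · 4!2!3!2!6!3!] = √(138240/77)
  +(−1)^0/∏(0,1,2,3,3,1)! = 1/72  (running 1/72)
  +(−1)^1/∏(1,0,1,2,4,2)! = -1/96  (running 1/288)
⟨..|..⟩ = √(138240/77)·(1/288) = +0.147122

+√(5/231) = +0.147122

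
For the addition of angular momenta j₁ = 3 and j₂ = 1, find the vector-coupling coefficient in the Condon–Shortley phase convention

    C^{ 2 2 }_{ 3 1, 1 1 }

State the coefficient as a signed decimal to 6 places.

triangle: 2!·4!·0!/7! = 48/5040
(j±m)!: 4!·2!·2!·0!·4!·0! = 2304
prefactor² = (2J+1)·Δ·N² = 768/7
  k=2: +1/(2!·0!·0!·0!·4!·0!) = 1/48
Σ = 1/48  ⇒  CG² = 768/7·1/48² = 1/21
CG = +√(1/21) = +0.218218

+0.218218  (= +√(1/21))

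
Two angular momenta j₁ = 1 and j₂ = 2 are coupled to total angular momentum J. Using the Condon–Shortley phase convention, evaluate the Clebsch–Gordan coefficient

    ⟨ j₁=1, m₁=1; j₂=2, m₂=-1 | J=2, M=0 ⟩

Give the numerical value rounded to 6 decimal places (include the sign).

+√(1/2) ≈ +0.707107

√[5·1!1!3!/6! · 2!0!1!3!2!2!] = √(2)
  +(−1)^0/∏(0,1,0,1,1,2)! = 1/2  (running 1/2)
⟨..|..⟩ = √(2)·(1/2) = +0.707107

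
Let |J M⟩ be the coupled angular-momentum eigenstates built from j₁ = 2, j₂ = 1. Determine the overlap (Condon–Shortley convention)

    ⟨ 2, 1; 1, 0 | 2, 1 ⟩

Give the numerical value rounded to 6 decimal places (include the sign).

j₁+j₂−J=1  J+j₁−j₂=3  J−j₁+j₂=1  j₁+j₂+J+1=6
(j₁±m₁, j₂±m₂, J±M) = (3,1,1,1,3,1)
P² = 3/2
sum k=0..1:
  [0] +1/2 = 1/2
  [1] −1/6 = -1/6
S = 1/3
C² = P²·S² = 1/6 ; C = +0.408248

+0.408248  (= +√(1/6))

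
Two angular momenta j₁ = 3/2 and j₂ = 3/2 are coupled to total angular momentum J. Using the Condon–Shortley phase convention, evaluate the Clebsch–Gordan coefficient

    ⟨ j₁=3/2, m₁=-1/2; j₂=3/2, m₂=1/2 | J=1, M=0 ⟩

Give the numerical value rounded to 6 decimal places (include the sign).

−√(1/20) ≈ -0.223607

triangle: 2!×1!×1!/5! = 2/120
(j±m)!: 1!×2!×2!×1!×1!×1! = 4
prefactor² = (2J+1)×Δ×N² = 1/5
  k=1: −1/(1!×1!×1!×1!×0!×0!) = -1
  k=2: +1/(2!×0!×0!×0!×1!×1!) = 1/2
Σ = -1/2  ⇒  CG² = 1/5×(-1/2)² = 1/20
CG = −√(1/20) = -0.223607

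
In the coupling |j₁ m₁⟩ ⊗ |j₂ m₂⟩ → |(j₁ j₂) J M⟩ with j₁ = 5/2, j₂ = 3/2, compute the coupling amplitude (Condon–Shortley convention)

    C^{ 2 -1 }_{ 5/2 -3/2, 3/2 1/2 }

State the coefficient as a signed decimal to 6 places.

triangle: 2!·3!·1!/7! = 12/5040
(j±m)!: 1!·4!·2!·1!·1!·3! = 288
prefactor² = (2J+1)·Δ·N² = 24/7
  k=1: −1/(1!·1!·3!·1!·0!·0!) = -1/6
  k=2: +1/(2!·0!·2!·0!·1!·1!) = 1/4
Σ = 1/12  ⇒  CG² = 24/7·1/12² = 1/42
CG = +√(1/42) = +0.154303

+0.154303  (= +√(1/42))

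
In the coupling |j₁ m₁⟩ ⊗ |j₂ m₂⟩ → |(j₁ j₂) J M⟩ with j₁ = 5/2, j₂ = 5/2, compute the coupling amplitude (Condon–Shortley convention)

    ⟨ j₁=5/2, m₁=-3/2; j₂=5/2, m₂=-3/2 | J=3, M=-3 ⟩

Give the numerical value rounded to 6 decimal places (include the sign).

-0.666667

j₁+j₂−J=2  J+j₁−j₂=3  J−j₁+j₂=3  j₁+j₂+J+1=9
(j₁±m₁, j₂±m₂, J±M) = (1,4,1,4,0,6)
P² = 576
sum k=1..1:
  [1] −1/36 = -1/36
S = -1/36
C² = P²·S² = 4/9 ; C = -0.666667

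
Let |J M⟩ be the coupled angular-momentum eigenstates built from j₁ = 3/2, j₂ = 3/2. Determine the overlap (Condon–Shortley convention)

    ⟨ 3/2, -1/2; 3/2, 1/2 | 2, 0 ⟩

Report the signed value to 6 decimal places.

j₁+j₂−J=1  J+j₁−j₂=2  J−j₁+j₂=2  j₁+j₂+J+1=6
(j₁±m₁, j₂±m₂, J±M) = (1,2,2,1,2,2)
P² = 4/9
sum k=0..1:
  [0] +1/4 = 1/4
  [1] −1/1 = -1
S = -3/4
C² = P²·S² = 1/4 ; C = -0.500000

−√(1/4) = -0.500000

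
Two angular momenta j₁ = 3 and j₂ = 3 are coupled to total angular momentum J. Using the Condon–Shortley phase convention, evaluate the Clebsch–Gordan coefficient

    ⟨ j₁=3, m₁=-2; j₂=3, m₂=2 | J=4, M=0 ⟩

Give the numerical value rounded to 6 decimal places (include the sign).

√[9·2!4!4!/11! · 1!5!5!1!4!4!] = √(165888/77)
  +(−1)^1/∏(1,1,4,4,0,0)! = -1/576  (running -1/576)
  +(−1)^2/∏(2,0,3,3,1,1)! = 1/72  (running 7/576)
⟨..|..⟩ = √(165888/77)·(7/576) = +0.564076

+0.564076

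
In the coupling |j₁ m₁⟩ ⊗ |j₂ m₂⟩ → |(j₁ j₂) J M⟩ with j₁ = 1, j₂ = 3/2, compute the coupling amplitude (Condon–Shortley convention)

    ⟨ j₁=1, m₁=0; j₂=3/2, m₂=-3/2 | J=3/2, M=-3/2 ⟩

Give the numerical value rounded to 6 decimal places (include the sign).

triangle: 1!×1!×2!/5! = 2/120
(j±m)!: 1!×1!×0!×3!×0!×3! = 36
prefactor² = (2J+1)×Δ×N² = 12/5
  k=0: +1/(0!×1!×1!×0!×0!×2!) = 1/2
Σ = 1/2  ⇒  CG² = 12/5×1/2² = 3/5
CG = +√(3/5) = +0.774597

+0.774597  (= +√(3/5))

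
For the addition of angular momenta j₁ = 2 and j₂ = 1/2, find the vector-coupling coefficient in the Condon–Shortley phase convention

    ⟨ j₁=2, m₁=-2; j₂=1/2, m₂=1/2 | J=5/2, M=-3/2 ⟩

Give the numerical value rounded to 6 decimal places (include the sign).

+0.447214

triangle: 0!*4!*1!/6! = 24/720
(j±m)!: 0!*4!*1!*0!*1!*4! = 576
prefactor² = (2J+1)*Δ*N² = 576/5
  k=0: +1/(0!*0!*4!*1!*0!*0!) = 1/24
Σ = 1/24  ⇒  CG² = 576/5*1/24² = 1/5
CG = +√(1/5) = +0.447214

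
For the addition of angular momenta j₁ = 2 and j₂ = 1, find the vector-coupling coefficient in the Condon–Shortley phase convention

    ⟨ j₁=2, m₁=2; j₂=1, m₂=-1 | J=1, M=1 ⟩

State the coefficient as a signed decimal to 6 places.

√[3·2!2!0!/5! · 4!0!0!2!2!0!] = √(48/5)
  +(−1)^0/∏(0,2,0,0,2,0)! = 1/4  (running 1/4)
⟨..|..⟩ = √(48/5)·(1/4) = +0.774597

+√(3/5) ≈ +0.774597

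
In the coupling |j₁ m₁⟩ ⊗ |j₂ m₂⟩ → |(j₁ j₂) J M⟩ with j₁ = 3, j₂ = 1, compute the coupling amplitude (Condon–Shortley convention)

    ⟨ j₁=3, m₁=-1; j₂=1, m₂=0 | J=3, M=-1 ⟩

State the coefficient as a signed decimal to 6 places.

−√(1/12) = -0.288675

triangle: 1!·5!·1!/8! = 120/40320
(j±m)!: 2!·4!·1!·1!·2!·4! = 2304
prefactor² = (2J+1)·Δ·N² = 48
  k=0: +1/(0!·1!·4!·1!·1!·0!) = 1/24
  k=1: −1/(1!·0!·3!·0!·2!·1!) = -1/12
Σ = -1/24  ⇒  CG² = 48·(-1/24)² = 1/12
CG = −√(1/12) = -0.288675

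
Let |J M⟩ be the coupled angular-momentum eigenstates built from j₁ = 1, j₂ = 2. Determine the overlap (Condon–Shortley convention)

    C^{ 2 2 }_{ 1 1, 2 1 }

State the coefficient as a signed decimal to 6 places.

triangle: 1!*1!*3!/6! = 6/720
(j±m)!: 2!*0!*3!*1!*4!*0! = 288
prefactor² = (2J+1)*Δ*N² = 12
  k=0: +1/(0!*1!*0!*3!*1!*0!) = 1/6
Σ = 1/6  ⇒  CG² = 12*1/6² = 1/3
CG = +√(1/3) = +0.577350

+0.577350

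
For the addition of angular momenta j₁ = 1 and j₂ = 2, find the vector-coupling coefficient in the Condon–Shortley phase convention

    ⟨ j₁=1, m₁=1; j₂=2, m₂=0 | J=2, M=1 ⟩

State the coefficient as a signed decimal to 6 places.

j₁+j₂−J=1  J+j₁−j₂=1  J−j₁+j₂=3  j₁+j₂+J+1=6
(j₁±m₁, j₂±m₂, J±M) = (2,0,2,2,3,1)
P² = 2
sum k=0..0:
  [0] +1/2 = 1/2
S = 1/2
C² = P²·S² = 1/2 ; C = +0.707107

+√(1/2) ≈ +0.707107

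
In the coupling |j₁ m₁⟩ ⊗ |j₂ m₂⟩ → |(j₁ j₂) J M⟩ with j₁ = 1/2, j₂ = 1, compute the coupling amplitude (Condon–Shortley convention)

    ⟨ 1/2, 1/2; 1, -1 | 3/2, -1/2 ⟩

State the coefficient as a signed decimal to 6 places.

√[4·0!1!2!/4! · 1!0!0!2!1!2!] = √(4/3)
  +(−1)^0/∏(0,0,0,0,1,2)! = 1/2  (running 1/2)
⟨..|..⟩ = √(4/3)·(1/2) = +0.577350

+0.577350  (= +√(1/3))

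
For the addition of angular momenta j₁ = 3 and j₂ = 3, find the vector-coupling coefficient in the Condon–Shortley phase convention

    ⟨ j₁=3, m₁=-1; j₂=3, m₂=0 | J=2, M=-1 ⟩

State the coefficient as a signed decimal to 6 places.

+0.154303  (= +√(1/42))

j₁+j₂−J=4  J+j₁−j₂=2  J−j₁+j₂=2  j₁+j₂+J+1=9
(j₁±m₁, j₂±m₂, J±M) = (2,4,3,3,1,3)
P² = 96/7
sum k=2..3:
  [2] +1/8 = 1/8
  [3] −1/12 = -1/12
S = 1/24
C² = P²·S² = 1/42 ; C = +0.154303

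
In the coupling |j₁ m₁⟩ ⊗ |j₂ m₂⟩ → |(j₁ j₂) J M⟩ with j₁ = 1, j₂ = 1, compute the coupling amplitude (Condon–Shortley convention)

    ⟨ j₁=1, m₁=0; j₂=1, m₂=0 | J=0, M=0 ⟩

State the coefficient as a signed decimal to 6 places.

−√(1/3) ≈ -0.577350

j₁+j₂−J=2  J+j₁−j₂=0  J−j₁+j₂=0  j₁+j₂+J+1=3
(j₁±m₁, j₂±m₂, J±M) = (1,1,1,1,0,0)
P² = 1/3
sum k=1..1:
  [1] −1/1 = -1
S = -1
C² = P²·S² = 1/3 ; C = -0.577350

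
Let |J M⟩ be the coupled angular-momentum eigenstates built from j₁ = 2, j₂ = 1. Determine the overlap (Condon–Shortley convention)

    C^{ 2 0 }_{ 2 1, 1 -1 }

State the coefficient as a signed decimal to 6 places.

j₁+j₂−J=1  J+j₁−j₂=3  J−j₁+j₂=1  j₁+j₂+J+1=6
(j₁±m₁, j₂±m₂, J±M) = (3,1,0,2,2,2)
P² = 2
sum k=0..0:
  [0] +1/2 = 1/2
S = 1/2
C² = P²·S² = 1/2 ; C = +0.707107

+√(1/2) ≈ +0.707107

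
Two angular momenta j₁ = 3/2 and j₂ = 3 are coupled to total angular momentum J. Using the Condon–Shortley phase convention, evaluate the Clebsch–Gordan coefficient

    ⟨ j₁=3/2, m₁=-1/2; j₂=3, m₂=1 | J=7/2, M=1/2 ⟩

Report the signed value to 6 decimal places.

√[8·1!2!5!/9! · 1!2!4!2!4!3!] = √(512/7)
  +(−1)^0/∏(0,1,2,4,0,1)! = 1/48  (running 1/48)
  +(−1)^1/∏(1,0,1,3,1,2)! = -1/12  (running -1/16)
⟨..|..⟩ = √(512/7)·(-1/16) = -0.534522

−√(2/7) = -0.534522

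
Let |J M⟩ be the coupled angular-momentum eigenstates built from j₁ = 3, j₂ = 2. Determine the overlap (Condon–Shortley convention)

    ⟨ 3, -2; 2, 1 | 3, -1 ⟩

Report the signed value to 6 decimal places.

triangle: 2!·4!·2!/9! = 96/362880
(j±m)!: 1!·5!·3!·1!·2!·4! = 34560
prefactor² = (2J+1)·Δ·N² = 64
  k=1: −1/(1!·1!·4!·2!·0!·0!) = -1/48
  k=2: +1/(2!·0!·3!·1!·1!·1!) = 1/12
Σ = 1/16  ⇒  CG² = 64·1/16² = 1/4
CG = +√(1/4) = +0.500000

+0.500000  (= +√(1/4))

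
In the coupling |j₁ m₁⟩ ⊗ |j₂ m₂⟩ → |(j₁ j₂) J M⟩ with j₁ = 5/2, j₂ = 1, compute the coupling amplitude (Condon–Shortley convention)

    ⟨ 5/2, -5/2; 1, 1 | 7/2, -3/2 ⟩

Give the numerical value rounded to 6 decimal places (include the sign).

j₁+j₂−J=0  J+j₁−j₂=5  J−j₁+j₂=2  j₁+j₂+J+1=8
(j₁±m₁, j₂±m₂, J±M) = (0,5,2,0,2,5)
P² = 19200/7
sum k=0..0:
  [0] +1/240 = 1/240
S = 1/240
C² = P²·S² = 1/21 ; C = +0.218218

+0.218218  (= +√(1/21))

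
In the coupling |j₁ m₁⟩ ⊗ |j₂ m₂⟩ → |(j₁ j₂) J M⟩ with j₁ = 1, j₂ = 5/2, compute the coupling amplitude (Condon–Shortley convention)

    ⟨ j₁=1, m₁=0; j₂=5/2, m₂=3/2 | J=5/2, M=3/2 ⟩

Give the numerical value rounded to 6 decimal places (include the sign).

triangle: 1!×1!×4!/7! = 24/5040
(j±m)!: 1!×1!×4!×1!×4!×1! = 576
prefactor² = (2J+1)×Δ×N² = 576/35
  k=0: +1/(0!×1!×1!×4!×0!×0!) = 1/24
  k=1: −1/(1!×0!×0!×3!×1!×1!) = -1/6
Σ = -1/8  ⇒  CG² = 576/35×(-1/8)² = 9/35
CG = −√(9/35) = -0.507093

-0.507093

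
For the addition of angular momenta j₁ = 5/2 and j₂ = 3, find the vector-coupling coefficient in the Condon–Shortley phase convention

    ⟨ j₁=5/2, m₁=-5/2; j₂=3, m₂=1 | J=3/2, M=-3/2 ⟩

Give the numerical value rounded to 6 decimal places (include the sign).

+0.267261  (= +√(1/14))

√[4·4!1!2!/8! · 0!5!4!2!0!3!] = √(1152/7)
  +(−1)^4/∏(4,0,1,0,0,2)! = 1/48  (running 1/48)
⟨..|..⟩ = √(1152/7)·(1/48) = +0.267261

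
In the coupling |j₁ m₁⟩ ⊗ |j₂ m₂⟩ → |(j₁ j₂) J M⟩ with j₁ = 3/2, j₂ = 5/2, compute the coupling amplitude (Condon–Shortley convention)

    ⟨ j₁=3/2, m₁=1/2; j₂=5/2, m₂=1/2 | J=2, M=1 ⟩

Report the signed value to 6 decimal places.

-0.545545  (= −√(25/84))

triangle: 2!*1!*3!/7! = 12/5040
(j±m)!: 2!*1!*3!*2!*3!*1! = 144
prefactor² = (2J+1)*Δ*N² = 12/7
  k=0: +1/(0!*2!*1!*3!*0!*0!) = 1/12
  k=1: −1/(1!*1!*0!*2!*1!*1!) = -1/2
Σ = -5/12  ⇒  CG² = 12/7*(-5/12)² = 25/84
CG = −√(25/84) = -0.545545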